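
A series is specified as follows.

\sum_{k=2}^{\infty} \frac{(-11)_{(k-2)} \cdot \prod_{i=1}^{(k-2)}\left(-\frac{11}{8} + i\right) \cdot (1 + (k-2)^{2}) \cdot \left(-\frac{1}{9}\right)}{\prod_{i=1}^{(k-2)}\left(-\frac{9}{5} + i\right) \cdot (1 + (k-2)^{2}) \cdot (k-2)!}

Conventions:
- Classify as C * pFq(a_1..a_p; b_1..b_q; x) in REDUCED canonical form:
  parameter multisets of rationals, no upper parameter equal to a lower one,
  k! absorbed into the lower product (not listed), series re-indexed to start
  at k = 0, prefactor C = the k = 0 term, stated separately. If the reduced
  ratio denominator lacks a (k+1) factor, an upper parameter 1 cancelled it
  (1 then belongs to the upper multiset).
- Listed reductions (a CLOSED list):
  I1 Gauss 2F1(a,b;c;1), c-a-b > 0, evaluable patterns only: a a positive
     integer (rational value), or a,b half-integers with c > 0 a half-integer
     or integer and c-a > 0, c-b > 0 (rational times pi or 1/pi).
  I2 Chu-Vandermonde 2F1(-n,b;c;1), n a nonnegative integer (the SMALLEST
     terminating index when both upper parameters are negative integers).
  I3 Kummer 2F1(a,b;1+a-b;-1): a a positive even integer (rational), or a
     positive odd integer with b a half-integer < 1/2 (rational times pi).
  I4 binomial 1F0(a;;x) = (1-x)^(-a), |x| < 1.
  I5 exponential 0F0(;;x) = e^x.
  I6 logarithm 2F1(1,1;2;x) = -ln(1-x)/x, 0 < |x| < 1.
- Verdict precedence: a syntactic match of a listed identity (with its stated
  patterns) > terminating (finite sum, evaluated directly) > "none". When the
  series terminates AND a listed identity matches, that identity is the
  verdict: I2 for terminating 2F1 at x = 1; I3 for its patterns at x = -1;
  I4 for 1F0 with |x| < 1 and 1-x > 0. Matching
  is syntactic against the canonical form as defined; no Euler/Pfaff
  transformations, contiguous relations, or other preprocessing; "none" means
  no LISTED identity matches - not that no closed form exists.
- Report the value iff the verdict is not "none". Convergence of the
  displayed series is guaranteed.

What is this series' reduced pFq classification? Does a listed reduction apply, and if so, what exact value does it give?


Structural cue: t_0 = -\frac{1}{9} here, and the lower running product (prefactor -1/9) is a rising factorial.
Step ratio: r(k) = 1 * (k-11) (k-\frac{3}{8}) / [(k-\frac{4}{5}) (k+1)] - rational in k, leading ratio 1; with t_0 = -\frac{1}{9}, classification follows.

x = 1 here; the reduced form reads 2F1, upper {-11, -\frac{3}{8}}, lower {-\frac{4}{5}}, C = -\frac{1}{9}. Verdict: the Chu-Vandermonde identity I2 matches (terminating 2F1 at x = 1 with n = 11, b = -3/8, c = -\frac{4}{5}). Value: -\frac{83117191554245191}{201237016162074624}.


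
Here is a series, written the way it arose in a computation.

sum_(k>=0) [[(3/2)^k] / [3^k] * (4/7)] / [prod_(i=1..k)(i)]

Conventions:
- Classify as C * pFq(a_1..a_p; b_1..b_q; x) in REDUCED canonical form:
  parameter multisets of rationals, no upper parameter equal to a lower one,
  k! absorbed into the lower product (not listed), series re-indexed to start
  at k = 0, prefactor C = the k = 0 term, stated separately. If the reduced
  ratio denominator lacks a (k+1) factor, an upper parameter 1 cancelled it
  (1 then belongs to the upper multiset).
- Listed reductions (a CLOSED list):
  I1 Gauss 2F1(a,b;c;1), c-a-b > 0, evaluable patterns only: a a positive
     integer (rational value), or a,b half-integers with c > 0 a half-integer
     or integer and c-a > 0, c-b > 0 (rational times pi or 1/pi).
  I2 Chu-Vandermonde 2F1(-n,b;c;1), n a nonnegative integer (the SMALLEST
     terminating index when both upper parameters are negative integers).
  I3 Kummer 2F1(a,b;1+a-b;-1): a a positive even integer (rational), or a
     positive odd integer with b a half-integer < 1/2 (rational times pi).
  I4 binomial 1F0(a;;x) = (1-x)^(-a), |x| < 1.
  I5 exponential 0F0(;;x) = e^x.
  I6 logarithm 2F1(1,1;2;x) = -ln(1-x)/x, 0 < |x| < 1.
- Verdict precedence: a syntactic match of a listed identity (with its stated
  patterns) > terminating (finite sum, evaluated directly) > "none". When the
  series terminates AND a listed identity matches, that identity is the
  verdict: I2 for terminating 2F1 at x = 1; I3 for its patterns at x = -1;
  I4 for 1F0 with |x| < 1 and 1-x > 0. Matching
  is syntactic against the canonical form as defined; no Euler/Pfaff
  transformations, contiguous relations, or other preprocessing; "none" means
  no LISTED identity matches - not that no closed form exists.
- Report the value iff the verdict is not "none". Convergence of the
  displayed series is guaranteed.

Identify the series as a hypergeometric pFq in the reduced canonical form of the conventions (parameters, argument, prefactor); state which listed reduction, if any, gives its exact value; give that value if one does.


x = 1/2 here; the reduced form reads 0F0, upper {-}, lower {-}, C = 4/7. Verdict at x = 1/2: the exponential series (I5) matches (the 0F0 exponential series at x = 1/2). Sum: (4/7) * e^(1/2).

First insight: with t_0 = 4/7, the product of the first k integers (prefactor 4/7) is k!.
Adjacent-term ratio: r(k) = (1/2) * 1 / [(k+1)] - rational; roots negated = parameters, x = (1/2), C = 4/7.


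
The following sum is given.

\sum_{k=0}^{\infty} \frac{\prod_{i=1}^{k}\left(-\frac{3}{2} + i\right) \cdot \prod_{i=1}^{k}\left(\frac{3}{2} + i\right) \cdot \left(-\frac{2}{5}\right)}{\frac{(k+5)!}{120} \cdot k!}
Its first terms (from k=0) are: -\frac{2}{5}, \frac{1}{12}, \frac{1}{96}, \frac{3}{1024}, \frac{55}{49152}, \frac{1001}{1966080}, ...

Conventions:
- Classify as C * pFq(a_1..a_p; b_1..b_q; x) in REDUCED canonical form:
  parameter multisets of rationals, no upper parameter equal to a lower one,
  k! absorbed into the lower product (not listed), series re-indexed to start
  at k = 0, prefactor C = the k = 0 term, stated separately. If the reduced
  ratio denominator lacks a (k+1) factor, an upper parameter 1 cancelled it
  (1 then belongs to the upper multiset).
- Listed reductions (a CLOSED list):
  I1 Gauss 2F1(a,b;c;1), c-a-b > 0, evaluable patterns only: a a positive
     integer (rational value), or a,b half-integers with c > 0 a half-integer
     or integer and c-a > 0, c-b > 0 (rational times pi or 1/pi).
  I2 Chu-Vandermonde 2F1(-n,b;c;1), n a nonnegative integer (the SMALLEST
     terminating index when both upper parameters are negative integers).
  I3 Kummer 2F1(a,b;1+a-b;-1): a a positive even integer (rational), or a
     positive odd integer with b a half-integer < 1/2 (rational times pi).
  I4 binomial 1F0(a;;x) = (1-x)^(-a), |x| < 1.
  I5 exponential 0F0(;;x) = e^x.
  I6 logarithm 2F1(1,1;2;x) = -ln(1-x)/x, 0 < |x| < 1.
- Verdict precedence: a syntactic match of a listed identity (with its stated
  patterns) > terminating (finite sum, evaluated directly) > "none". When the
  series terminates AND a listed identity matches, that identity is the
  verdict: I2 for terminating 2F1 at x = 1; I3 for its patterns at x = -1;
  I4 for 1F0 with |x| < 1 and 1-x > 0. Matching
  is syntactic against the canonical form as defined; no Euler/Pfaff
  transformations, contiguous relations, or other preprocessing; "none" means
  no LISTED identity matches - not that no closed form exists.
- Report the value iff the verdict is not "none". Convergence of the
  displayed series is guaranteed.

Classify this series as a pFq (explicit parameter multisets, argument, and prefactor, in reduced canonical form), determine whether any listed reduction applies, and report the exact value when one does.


Reduced: x = 1, 2F1, upper = {-\frac{1}{2}, \frac{5}{2}}, lower = {6}, C = -\frac{2}{5}. Verdict at x = 1: the half-integer Gauss pattern (I1) matches (x = 1; upper {-\frac{1}{2}, \frac{5}{2}} half-integers, c = 6 in the evaluable pattern). Sum: \left(-\frac{16384}{17325}\right) / \pi.

The tell: with t_0 = -\frac{2}{5}, the running product (C = -2/5, x = 1) telescopes to a rising factorial.
Ratio: r(k) = 1 * (k-\frac{1}{2}) (k+\frac{5}{2}) / [(k+6) (k+1)] - rational; roots negated = parameters, x = 1, C = -\frac{2}{5}.


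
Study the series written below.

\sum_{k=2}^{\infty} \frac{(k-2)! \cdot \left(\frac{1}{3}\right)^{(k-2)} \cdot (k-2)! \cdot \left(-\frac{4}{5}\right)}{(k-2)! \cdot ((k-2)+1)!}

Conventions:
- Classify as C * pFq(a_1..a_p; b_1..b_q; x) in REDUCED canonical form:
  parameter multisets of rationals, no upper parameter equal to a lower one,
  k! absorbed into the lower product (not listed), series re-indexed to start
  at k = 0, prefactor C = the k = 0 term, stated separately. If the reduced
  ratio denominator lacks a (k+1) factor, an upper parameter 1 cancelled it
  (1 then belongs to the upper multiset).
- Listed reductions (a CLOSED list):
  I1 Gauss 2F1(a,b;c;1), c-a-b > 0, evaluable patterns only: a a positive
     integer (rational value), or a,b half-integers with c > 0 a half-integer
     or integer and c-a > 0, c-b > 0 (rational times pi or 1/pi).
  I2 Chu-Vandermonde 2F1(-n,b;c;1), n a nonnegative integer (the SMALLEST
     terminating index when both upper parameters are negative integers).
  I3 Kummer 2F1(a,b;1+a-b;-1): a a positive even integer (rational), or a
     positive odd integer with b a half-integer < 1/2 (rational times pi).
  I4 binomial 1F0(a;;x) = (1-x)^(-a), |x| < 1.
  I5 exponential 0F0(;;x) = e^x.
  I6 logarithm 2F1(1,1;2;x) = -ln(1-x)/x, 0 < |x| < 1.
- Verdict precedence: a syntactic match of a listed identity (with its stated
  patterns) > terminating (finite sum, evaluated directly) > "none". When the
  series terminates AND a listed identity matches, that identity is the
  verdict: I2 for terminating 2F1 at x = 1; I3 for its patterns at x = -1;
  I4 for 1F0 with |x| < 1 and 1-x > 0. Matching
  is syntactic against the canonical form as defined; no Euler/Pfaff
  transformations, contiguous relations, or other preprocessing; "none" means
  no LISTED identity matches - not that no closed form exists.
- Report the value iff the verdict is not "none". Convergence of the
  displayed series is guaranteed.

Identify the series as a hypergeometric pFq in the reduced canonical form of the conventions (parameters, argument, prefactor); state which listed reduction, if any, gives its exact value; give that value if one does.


Reduced: x = \frac{1}{3}, 2F1, upper = {1, 1}, lower = {2}, C = -\frac{4}{5}. Verdict (x = \frac{1}{3}): the I6 logarithm reduction applies (the logarithm: parameters (1,1;2), x = \frac{1}{3}). Exact value: \frac{12}{5} \cdot \ln\left(\frac{2}{3}\right).

Structural cue: t_0 being -\frac{4}{5}, the denominator's factorial ratio (prefactor -4/5) is a lower Pochhammer.
Step ratio: r(k) = \frac{1}{3} * (k+1) (k+1) / [(k+2) (k+1)] - rational; roots negated = parameters, x = \frac{1}{3}, C = -\frac{4}{5}.


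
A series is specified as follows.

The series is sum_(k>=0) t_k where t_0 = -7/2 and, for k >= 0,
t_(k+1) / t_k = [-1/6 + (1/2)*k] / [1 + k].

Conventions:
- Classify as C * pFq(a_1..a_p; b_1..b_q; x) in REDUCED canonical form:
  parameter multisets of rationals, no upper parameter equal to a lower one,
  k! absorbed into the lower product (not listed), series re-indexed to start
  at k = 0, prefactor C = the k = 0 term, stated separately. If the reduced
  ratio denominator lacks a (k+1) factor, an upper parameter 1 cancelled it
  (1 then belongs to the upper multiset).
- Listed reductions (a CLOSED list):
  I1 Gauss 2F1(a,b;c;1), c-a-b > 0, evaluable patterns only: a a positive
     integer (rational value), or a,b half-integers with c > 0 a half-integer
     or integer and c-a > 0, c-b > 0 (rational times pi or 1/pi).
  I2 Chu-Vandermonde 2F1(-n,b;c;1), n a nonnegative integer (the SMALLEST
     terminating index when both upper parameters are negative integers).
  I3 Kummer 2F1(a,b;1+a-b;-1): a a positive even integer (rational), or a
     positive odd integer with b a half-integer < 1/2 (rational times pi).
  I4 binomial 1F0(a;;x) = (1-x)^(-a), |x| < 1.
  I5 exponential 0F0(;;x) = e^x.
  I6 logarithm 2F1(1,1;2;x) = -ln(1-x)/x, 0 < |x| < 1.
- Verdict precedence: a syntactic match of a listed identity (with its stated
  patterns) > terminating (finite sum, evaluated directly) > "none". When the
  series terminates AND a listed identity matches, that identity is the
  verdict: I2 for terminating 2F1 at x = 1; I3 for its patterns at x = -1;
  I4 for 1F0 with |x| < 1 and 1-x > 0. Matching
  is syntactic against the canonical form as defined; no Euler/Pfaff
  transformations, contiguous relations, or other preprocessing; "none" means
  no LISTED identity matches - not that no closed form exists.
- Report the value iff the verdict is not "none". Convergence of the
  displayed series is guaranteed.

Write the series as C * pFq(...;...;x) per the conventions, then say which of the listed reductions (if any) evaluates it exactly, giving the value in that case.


The series (x = 1/2) is 1F0: upper {-1/3}, lower {-}, prefactor -7/2. Verdict: binomial (I4) fires (the 1F0 binomial series: exponent 1/3, x = 1/2). Hence: (-7/2) * (1/2)^(1/3).

Key observation: from the first term -7/2: factor the ratio over Q (prefactor -7/2): negated roots = parameters.
Consecutive-term ratio: r(k) = (1/2) * (k-1/3) / [(k+1)] - rational; roots negated = parameters, x = (1/2), C = -7/2.


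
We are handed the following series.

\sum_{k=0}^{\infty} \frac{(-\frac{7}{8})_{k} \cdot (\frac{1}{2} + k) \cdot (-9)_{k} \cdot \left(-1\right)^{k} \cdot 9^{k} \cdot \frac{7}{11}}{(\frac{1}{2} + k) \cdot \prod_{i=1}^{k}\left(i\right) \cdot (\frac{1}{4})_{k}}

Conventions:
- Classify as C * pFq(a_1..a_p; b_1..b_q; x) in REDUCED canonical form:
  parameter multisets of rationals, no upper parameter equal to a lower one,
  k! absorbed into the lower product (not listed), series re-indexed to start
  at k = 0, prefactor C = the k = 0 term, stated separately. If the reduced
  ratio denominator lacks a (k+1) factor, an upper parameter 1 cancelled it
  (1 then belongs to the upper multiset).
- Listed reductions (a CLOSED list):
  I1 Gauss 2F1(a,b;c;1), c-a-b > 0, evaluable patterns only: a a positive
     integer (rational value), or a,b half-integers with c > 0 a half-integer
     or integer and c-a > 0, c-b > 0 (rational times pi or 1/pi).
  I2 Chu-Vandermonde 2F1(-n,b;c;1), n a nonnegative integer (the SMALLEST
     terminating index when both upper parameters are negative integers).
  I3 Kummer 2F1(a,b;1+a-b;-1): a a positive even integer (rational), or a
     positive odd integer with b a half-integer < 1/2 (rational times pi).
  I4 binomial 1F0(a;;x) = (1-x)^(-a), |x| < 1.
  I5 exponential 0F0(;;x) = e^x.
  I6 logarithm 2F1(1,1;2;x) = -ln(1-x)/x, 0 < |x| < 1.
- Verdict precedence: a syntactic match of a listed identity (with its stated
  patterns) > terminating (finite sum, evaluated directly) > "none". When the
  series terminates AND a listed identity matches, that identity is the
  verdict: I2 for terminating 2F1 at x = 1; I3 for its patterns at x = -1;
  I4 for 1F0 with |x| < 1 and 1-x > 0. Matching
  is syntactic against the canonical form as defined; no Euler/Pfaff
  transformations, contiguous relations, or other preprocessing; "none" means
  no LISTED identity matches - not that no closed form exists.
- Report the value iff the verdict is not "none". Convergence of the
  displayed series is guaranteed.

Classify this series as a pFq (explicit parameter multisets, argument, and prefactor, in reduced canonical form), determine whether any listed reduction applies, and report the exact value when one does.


x = -9 here; the reduced form reads 2F1, upper {-9, -\frac{7}{8}}, lower {\frac{1}{4}}, C = \frac{7}{11}. Verdict: terminating. With -9 upstairs the series is a 10-term polynomial sum; evaluated term by term. Sum: -\frac{62264581077251}{2123264}.

The tell: x = -9 and the (-1)^k factor (C = 7/11, x = -9) folds into the argument's sign.
Term ratio: r(k) = -9 * (k-9) (k-\frac{7}{8}) / [(k+\frac{1}{4}) (k+1)] - rational in k. x = -9; t_0 = \frac{7}{11}; negate the roots.


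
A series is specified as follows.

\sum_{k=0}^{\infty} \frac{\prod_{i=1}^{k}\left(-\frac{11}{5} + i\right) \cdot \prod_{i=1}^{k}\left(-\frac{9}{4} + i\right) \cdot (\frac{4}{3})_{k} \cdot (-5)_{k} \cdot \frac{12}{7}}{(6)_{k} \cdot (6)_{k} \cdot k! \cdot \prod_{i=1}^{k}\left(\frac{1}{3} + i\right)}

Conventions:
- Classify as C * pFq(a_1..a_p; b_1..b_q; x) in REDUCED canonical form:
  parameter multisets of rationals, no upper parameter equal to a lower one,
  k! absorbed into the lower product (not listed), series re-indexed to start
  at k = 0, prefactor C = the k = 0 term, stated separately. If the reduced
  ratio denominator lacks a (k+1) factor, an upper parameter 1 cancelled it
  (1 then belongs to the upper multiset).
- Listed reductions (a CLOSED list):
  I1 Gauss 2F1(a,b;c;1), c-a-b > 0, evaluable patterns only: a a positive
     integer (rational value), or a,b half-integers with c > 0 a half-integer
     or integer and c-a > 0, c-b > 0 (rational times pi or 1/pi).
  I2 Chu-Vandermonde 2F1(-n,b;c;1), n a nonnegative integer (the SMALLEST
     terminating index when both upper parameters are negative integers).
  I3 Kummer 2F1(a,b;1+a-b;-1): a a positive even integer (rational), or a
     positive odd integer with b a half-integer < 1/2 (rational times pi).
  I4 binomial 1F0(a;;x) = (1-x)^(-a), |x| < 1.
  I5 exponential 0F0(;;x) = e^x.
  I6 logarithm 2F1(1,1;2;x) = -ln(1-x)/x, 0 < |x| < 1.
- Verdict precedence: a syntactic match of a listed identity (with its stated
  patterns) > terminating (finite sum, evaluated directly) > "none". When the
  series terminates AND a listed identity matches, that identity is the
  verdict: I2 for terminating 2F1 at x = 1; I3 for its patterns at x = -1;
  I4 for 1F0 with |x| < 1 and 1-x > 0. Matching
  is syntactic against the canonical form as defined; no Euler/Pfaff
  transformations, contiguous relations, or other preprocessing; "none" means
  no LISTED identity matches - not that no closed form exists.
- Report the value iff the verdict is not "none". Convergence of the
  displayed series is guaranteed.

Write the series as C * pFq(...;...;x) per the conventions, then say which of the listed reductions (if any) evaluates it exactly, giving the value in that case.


At argument 1: a 3F2 with upper {-5, -\frac{5}{4}, -\frac{6}{5}}, lower {6, 6}, scaled by C = \frac{12}{7}. Verdict: terminating - upper -5 stops the sum at k = 5; the 6 terms are added exactly. Its exact value is \frac{119231411487}{87808000000}.

Key step: t_0 = \frac{12}{7} here, and the parameter 4/3 appears in both the upper and lower lists and cancels.
Ratio: r(k) = 1 * (k-5) (k-\frac{5}{4}) (k-\frac{6}{5}) / [(k+6) (k+6) (k+1)] - rational in k. x = 1; t_0 = \frac{12}{7}; negate the roots.


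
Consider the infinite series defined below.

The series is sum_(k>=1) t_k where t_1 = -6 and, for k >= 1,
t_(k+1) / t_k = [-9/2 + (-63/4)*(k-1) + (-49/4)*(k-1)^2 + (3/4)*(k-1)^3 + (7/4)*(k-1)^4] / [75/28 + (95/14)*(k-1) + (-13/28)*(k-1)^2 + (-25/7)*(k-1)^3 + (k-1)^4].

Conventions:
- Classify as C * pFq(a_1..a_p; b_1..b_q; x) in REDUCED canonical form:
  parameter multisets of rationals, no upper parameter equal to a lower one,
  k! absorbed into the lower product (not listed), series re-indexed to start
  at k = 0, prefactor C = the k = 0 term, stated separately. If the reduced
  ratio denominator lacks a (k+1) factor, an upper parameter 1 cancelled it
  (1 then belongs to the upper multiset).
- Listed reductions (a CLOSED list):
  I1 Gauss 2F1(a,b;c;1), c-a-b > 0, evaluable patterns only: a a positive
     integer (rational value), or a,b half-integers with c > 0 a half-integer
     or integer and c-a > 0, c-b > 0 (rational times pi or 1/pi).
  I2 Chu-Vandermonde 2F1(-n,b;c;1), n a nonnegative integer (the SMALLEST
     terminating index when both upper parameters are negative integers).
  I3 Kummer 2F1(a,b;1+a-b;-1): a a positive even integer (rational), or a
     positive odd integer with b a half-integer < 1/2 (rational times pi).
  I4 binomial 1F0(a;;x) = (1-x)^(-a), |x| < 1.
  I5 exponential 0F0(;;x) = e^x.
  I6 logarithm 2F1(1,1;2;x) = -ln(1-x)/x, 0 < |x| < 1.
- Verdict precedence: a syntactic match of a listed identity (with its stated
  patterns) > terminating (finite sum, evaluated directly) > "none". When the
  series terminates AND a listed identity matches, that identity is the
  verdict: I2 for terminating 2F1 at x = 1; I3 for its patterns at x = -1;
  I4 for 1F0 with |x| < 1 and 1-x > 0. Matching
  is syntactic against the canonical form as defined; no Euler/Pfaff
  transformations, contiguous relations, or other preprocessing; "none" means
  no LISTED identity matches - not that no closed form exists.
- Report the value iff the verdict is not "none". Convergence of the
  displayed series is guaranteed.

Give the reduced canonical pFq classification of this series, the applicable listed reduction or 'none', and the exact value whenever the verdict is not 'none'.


With C = -6: the canonical form is 3F2(-3, 1, 2; -5/2, -5/2; 7/4). Verdict: terminating - upper -3 stops the sum at k = 3; the 4 terms are added exactly. Hence: 31854/25.

Key observation: t_0 = -6 here, and roots of the ratio polynomials (prefactor -6) are the negated parameters.
Consecutive-term ratio: r(k) = (7/4) * (k-3) (k+1) (k+2) / [(k-5/2) (k-5/2) (k+1)] - poly over poly, x = (7/4) from leading terms; C = -6 at k = 0.


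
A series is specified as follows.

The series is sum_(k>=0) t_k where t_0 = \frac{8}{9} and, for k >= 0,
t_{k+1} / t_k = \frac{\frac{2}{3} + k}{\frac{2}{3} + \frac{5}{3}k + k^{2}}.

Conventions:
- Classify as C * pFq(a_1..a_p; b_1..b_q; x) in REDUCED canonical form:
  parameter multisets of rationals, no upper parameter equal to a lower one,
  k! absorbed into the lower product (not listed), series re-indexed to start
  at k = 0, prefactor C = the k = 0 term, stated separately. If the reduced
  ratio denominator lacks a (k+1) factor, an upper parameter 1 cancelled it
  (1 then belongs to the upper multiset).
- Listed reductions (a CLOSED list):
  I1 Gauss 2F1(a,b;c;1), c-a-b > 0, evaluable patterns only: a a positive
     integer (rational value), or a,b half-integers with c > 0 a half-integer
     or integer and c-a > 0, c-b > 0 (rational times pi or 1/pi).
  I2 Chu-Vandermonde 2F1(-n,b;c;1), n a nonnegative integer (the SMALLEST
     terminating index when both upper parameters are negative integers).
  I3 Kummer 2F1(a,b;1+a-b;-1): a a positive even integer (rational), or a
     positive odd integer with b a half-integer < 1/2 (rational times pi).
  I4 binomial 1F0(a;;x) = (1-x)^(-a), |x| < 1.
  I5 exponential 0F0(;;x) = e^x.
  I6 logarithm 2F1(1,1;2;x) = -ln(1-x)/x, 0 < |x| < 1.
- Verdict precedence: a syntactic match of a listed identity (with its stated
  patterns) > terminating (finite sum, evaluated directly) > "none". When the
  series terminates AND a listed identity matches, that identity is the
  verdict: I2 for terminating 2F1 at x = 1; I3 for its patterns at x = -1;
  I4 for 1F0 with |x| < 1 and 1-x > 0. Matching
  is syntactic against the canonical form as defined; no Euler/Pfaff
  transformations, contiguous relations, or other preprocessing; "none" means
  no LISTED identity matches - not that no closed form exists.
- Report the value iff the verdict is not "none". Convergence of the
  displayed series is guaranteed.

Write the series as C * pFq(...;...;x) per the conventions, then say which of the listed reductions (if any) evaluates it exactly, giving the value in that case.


Reduced: x = 1, 0F0, upper = {-}, lower = {-}, C = \frac{8}{9}. Verdict: exponential (I5) fires (the 0F0 exponential series at x = 1). Exact value: \frac{8}{9} \cdot e^{1}.

First insight: with t_0 = \frac{8}{9}, the expanded ratio factors over Q; prefactor 8/9, roots give parameters.
Consecutive-term ratio: r(k) = 1 * 1 / [(k+1)] - rational in k. x = 1; t_0 = \frac{8}{9}; negate the roots.


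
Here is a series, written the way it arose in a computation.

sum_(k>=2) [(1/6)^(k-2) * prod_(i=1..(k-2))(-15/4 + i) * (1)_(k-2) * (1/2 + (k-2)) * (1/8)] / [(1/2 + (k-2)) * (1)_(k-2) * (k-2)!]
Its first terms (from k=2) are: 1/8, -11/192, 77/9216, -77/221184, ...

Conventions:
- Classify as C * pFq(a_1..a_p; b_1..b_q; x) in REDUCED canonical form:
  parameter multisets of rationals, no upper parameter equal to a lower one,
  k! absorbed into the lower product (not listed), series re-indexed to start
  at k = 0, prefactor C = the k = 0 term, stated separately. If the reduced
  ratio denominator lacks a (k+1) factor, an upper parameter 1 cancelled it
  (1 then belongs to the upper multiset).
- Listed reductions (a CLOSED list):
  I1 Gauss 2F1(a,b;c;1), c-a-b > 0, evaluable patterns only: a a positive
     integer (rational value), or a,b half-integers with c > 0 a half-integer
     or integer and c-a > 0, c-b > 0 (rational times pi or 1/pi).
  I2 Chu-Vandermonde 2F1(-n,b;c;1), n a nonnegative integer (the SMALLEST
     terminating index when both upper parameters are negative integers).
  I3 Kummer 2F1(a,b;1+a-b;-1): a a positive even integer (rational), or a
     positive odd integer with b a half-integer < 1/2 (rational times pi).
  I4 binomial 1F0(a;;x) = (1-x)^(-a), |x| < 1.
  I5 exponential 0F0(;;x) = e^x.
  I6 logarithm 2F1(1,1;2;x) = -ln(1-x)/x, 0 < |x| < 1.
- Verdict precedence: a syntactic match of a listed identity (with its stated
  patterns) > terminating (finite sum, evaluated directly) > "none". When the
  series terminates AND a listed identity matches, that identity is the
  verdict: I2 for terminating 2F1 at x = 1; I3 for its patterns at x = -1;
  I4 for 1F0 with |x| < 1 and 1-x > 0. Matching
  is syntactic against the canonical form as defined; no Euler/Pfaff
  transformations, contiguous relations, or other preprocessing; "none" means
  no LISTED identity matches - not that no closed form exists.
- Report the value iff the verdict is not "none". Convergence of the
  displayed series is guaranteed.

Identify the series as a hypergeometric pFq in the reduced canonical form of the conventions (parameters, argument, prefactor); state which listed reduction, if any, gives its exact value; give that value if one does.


The series (x = 1/6) is 1F0: upper {-11/4}, lower {-}, prefactor 1/8. Verdict: the I4 binomial reduction matches (the 1F0 binomial series: exponent 11/4, x = 1/6). Hence: (1/8) * (5/6)^(11/4).

Key step: t_0 being 1/8, the running product (C = 1/8) telescopes to a rising factorial.
Step ratio: r(k) = (1/6) * (k-11/4) / [(k+1)] - rational; roots negated = parameters, x = (1/6), C = 1/8.


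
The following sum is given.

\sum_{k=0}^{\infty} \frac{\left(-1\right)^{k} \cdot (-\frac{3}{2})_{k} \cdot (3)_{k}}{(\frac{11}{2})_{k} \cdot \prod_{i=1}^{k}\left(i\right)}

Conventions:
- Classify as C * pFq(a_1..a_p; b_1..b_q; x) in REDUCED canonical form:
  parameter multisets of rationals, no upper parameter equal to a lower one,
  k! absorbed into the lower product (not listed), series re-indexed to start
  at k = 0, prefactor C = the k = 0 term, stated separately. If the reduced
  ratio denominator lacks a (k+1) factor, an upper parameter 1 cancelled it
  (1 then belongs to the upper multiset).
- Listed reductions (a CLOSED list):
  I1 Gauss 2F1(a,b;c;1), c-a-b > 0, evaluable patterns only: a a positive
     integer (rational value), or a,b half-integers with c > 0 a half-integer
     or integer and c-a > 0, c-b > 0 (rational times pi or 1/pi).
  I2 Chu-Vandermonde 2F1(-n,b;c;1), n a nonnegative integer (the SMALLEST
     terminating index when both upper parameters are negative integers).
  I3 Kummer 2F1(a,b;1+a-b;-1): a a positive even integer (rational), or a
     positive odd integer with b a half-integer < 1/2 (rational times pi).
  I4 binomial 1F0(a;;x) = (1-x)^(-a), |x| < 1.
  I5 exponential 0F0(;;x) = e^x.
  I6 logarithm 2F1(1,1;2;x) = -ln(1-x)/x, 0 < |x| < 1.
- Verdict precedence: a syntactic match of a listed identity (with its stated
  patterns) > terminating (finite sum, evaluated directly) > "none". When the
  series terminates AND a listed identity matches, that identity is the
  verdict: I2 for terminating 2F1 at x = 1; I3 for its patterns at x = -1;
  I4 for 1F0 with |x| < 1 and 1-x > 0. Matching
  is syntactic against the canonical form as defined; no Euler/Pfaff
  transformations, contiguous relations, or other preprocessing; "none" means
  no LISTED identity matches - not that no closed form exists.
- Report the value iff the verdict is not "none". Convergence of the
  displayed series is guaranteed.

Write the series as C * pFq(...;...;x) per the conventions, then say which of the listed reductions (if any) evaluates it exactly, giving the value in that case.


The tell: with t_0 = 1, the product of the first k integers (C = 1, x = -1) is k!.
Consecutive-term ratio: r(k) = -1 * (k-\frac{3}{2}) (k+3) / [(k+\frac{11}{2}) (k+1)] - rational in k, leading ratio -1; with t_0 = 1, classification follows.

At argument -1: a 2F1 with upper {-\frac{3}{2}, 3}, lower {\frac{11}{2}}, scaled by C = 1. Verdict: Kummer (I3) matches (x = -1; c = \frac{11}{2} equals 1+a-b for upper {-\frac{3}{2}, 3}: listed pattern). Hence: \frac{315}{512} \cdot \pi.


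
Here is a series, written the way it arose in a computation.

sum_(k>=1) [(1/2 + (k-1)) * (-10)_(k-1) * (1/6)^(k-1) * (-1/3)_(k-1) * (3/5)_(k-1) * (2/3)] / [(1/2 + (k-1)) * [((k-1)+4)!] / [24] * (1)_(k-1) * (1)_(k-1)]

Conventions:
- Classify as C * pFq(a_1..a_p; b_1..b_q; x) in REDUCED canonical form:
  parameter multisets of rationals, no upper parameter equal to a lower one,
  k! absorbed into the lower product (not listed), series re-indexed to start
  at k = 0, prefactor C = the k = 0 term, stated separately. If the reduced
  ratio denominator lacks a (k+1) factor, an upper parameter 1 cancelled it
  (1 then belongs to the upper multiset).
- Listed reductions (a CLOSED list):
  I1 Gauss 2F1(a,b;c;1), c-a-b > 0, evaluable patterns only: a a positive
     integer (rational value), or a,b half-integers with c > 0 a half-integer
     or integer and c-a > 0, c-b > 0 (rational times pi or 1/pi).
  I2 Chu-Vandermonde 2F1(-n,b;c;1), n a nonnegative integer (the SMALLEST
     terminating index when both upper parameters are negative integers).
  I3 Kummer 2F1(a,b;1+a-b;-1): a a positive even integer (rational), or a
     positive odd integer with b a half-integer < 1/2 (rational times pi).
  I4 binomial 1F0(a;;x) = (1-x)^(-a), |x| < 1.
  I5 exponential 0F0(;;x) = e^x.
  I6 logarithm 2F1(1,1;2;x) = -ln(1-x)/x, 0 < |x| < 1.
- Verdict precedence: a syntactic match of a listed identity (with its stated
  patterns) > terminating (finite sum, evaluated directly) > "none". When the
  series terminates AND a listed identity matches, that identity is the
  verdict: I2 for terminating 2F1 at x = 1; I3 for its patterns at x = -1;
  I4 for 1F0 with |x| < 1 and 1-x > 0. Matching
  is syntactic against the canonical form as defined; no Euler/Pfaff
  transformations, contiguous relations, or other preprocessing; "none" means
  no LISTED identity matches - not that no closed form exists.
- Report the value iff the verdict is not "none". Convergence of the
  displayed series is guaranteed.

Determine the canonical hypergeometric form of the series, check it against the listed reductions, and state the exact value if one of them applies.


Key step: x = (1/6) and the factor k + 1/2 cancels (top and bottom), leaving C = 2/3.
Consecutive-term ratio: r(k) = (1/6) * (k-10) (k-1/3) (k+3/5) / [(k+1) (k+5) (k+1)] - rational in k. x = (1/6); t_0 = 2/3; negate the roots.

Reduced: x = 1/6, 3F2, upper = {-10, -1/3, 3/5}, lower = {1, 5}, C = 2/3. Verdict: terminating. (-10)_k vanishes past k = 10, leaving a 11-term sum, computed directly. Its exact value is 21882925139198442173567/30890730552609375000000.


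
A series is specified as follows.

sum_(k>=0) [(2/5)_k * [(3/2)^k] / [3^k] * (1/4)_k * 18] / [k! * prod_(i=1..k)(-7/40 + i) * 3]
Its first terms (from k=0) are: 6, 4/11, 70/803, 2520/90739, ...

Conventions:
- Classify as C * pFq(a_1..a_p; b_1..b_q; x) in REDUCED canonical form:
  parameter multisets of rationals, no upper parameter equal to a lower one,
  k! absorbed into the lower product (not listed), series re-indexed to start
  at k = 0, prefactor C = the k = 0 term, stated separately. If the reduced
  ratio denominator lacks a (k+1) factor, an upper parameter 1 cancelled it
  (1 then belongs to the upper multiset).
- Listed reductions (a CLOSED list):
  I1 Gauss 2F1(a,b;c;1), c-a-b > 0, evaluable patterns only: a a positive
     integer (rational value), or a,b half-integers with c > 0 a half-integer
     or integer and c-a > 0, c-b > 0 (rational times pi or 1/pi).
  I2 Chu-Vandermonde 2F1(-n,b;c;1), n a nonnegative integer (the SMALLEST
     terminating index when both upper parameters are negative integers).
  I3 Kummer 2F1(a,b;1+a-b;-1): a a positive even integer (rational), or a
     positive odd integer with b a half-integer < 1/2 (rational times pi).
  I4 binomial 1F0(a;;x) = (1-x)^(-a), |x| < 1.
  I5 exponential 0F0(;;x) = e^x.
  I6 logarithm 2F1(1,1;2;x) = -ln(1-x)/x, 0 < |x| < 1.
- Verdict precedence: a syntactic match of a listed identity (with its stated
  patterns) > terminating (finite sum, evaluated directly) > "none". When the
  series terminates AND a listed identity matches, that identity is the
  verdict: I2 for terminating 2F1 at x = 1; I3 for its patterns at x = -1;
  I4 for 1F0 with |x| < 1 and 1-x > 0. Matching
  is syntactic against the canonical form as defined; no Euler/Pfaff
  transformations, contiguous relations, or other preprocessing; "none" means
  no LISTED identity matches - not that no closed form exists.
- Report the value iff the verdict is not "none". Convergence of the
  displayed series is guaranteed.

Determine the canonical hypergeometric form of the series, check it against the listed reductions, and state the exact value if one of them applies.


First insight: from the first term 6: the lower running product (prefactor 6) is a rising factorial.
Consecutive-term ratio: r(k) = (1/2) * (k+1/4) (k+2/5) / [(k+33/40) (k+1)] ; factor over Q: parameters, x = (1/2), and C = 6.

x = 1/2 here; the reduced form reads 2F1, upper {1/4, 2/5}, lower {33/40}, C = 6. Verdict: none. No listed pattern accepts 2F1(1/4, 2/5; 33/40; 1/2).


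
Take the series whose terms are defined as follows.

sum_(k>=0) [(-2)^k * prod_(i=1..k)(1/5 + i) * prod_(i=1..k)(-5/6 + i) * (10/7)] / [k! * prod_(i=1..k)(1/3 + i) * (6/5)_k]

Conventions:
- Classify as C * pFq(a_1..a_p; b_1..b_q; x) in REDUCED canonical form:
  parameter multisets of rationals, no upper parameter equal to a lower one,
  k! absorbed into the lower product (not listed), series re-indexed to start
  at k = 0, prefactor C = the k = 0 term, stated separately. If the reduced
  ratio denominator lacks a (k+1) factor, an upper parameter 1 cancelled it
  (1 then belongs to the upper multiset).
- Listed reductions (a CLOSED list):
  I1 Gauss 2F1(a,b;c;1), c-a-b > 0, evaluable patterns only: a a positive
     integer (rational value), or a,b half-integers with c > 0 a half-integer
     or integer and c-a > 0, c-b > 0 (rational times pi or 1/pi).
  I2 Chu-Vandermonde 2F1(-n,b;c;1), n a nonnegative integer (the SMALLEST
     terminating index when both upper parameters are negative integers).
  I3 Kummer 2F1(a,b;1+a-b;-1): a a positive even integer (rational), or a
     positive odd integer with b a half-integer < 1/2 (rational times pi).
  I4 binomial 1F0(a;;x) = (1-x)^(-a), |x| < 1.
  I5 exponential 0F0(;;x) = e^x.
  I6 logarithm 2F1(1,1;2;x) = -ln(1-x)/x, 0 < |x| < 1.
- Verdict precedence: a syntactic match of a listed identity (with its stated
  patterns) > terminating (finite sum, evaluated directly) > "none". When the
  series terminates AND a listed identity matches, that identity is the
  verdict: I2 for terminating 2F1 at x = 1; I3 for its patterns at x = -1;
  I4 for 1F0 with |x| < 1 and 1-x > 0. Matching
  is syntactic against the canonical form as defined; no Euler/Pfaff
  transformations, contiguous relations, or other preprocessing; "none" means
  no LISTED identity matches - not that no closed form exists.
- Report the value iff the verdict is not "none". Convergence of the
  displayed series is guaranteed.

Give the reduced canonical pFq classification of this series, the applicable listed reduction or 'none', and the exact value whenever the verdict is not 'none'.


Canonical form: C = 10/7 times 1F1 with upper {1/6}, lower {4/3}, x = -2. Verdict: none - this 1F1 at x = -2 matches no listed pattern, and upper {1/6} holds no stopper.

The tell: with t_0 = 10/7, the running product (C = 10/7, x = -2) telescopes to a rising factorial.
Term ratio: r(k) = (-2) * (k+1/6) / [(k+4/3) (k+1)] ; factor over Q: parameters, x = (-2), and C = 10/7.


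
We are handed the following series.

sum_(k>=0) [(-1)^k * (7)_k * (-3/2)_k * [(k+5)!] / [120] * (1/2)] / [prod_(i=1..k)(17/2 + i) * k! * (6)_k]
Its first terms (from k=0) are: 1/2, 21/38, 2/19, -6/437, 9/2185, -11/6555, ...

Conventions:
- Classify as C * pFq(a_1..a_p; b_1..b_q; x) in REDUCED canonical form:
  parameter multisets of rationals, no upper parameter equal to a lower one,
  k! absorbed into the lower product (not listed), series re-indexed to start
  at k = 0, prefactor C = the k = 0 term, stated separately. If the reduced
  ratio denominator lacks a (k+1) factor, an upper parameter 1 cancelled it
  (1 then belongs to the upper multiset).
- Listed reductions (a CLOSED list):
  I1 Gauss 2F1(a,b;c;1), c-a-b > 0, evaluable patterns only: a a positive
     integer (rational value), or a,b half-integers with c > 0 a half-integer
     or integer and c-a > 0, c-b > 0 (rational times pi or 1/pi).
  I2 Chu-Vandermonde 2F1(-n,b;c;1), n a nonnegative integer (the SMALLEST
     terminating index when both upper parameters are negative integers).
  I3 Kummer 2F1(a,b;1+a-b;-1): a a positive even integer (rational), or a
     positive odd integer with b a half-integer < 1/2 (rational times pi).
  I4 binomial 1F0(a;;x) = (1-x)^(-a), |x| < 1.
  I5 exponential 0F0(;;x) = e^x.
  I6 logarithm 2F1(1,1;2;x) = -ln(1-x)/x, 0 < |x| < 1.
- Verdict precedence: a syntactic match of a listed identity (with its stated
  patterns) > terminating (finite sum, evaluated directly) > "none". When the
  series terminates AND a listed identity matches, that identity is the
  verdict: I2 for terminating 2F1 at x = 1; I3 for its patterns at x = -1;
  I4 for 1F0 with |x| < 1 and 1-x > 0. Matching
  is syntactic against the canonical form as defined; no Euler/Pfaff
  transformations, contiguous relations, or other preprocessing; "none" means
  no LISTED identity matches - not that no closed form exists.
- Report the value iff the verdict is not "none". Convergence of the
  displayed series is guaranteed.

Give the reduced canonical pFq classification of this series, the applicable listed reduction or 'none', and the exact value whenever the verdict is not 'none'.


x = -1 here; the reduced form reads 2F1, upper {-3/2, 7}, lower {19/2}, C = 1/2. Verdict at x = -1: Kummer (I3) matches (x = -1; c = 19/2 equals 1+a-b for upper {-3/2, 7}: listed pattern). Hence: (765765/2097152) * pi.

Key step: t_0 being 1/2, the lower running product (prefactor 1/2) is a rising factorial.
Step ratio: r(k) = (-1) * (k-3/2) (k+7) / [(k+19/2) (k+1)] - rational; roots negated = parameters, x = (-1), C = 1/2.


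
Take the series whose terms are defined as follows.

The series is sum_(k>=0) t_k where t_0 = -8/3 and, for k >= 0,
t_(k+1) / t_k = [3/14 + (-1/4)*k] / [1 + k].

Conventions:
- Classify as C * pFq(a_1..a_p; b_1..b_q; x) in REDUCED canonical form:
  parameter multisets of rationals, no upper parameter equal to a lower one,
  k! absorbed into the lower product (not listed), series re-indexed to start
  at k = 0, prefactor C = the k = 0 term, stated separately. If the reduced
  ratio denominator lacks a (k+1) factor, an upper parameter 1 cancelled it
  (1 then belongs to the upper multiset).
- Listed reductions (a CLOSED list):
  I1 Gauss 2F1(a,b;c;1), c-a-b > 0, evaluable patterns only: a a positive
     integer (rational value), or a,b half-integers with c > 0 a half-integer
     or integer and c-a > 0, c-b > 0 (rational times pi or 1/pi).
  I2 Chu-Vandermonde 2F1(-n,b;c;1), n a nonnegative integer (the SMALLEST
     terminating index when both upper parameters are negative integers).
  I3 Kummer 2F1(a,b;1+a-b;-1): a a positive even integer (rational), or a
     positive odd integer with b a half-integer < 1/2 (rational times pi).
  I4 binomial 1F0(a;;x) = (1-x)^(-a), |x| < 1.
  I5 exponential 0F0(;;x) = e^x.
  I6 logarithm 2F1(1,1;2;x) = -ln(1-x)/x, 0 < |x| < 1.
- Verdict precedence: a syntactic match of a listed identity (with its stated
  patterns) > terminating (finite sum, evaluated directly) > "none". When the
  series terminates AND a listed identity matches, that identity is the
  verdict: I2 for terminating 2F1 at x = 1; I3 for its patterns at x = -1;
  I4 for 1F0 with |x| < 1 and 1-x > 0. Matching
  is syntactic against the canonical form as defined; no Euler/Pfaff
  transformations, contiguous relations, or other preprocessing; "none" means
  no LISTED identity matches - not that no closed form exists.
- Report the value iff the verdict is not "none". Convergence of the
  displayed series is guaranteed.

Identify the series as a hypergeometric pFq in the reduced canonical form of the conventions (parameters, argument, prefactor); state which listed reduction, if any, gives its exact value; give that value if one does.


Structural cue: t_0 being -8/3, roots of the ratio polynomials (prefactor -8/3) are the negated parameters.
Ratio: r(k) = (-1/4) * (k-6/7) / [(k+1)] ; factor over Q: parameters, x = (-1/4), and C = -8/3.

With C = -8/3: the canonical form is 1F0(-6/7; -; -1/4). Verdict: binomial (I4) applies (the 1F0 binomial series: exponent 6/7, x = -1/4). Value: (-8/3) * (5/4)^(6/7).
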